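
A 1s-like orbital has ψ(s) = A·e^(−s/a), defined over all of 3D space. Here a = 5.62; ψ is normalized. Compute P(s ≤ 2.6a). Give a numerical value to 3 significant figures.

P ≈ 0.891

P = ∫ |ψ|² 4πs² ds over s ≤ 2.6a.
A² is fixed by ∫₀^∞ 4πs²|ψ|² ds = 1, i.e. A² = (π·a^3)^(−1).
Substituting u = s/a, A², 4π and the length scale all cancel in the ratio: P = ∫_{0}^{2.6} u^2·e^(-2·u) du / ∫_{0}^{∞} u^2·e^(-2·u) du.
An antiderivative of u^2·e^(-2·u) is -(2·u^2 + 2·u + 1)·e^(-2·u)/4; evaluating from 0 to 2.6 gives 1/4 - 493·e^(-26/5)/100, while the full integral is 1/4.
This evaluates to P = 0.8912.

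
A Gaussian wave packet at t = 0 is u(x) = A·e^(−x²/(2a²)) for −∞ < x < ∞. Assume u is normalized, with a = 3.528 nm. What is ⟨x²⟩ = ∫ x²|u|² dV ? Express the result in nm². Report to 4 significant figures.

⟨x^2⟩ ≈ 6.223 nm^2

By definition ⟨x²⟩ = ∫ x^2 |u(x)|² dx.
Using the Gaussian integral ∫_{−∞}^{∞} e^(−αx²) dx = √(π/α), the ratio of the moment integral to the normalization integral gives ⟨x²⟩ = a^2/2.
With a = 3.528, ⟨x^2⟩ = 6.2234.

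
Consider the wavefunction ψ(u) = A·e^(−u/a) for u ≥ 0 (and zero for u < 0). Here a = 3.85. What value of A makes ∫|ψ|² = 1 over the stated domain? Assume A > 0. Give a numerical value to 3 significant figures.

Normalization requires ∫|ψ|² du = 1, integrated from 0 to ∞.
Using ∫₀^∞ uⁿ e^(−αu) du = n!/αⁿ⁺¹, ∫|ψ|² du = A²·(a/2).
So A² = (a/2)^(−1).
Plugging in a = 3.85 yields A = 0.7207.

A ≈ 0.721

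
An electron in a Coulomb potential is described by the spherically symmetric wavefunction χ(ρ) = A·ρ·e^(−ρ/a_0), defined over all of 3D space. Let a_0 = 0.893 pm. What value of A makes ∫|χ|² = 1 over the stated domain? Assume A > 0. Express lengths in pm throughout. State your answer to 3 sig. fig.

A ≈ 0.432 pm^(-5/2)

Normalization requires ∫|χ|² 4πρ² dρ = 1, integrated from 0 to ∞.
In 3D with spherical symmetry the volume element is 4πρ² dρ.
The integral (without the A² prefactor) comes out to 3·π·a_0^5.
With a_0 = 0.893: A² = 0.1868 and A = 0.4323.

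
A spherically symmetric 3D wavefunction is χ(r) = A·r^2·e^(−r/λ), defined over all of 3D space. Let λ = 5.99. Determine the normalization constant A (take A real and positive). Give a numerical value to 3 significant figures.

Normalization requires ∫|χ|² 4πr² dr = 1, integrated from 0 to ∞.
The angular integral contributes 4π, leaving ∫₀^∞ r²|χ|² dr.
With ∫₀^∞ r^6 e^(−αr) dr = 6!/α^7, with χ = A·r^2·e^(−r/λ), the integral evaluates to A²·[45·π·λ^7/2].
So A² = (45·π·λ^7/2)^(−1).
Substituting λ = 5.99 gives A² = 5.113E-8, so A = 0.0002261.

A ≈ 0.000226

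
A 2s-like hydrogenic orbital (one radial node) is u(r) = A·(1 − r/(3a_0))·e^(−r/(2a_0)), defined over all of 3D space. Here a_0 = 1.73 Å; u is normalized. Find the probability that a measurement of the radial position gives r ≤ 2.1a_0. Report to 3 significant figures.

P ≈ 0.331

P = ∫ |u|² 4πr² dr over r ≤ 2.1a_0.
A² is fixed by ∫₀^∞ 4πr²|u|² dr = 1, i.e. A² = (8·π·a_0^3/3)^(−1).
Substituting t = r/a_0, A², 4π and the length scale all cancel in the ratio: P = ∫_{0}^{2.1} t^2·(1 - t/3)^2·e^(-t) dt / ∫_{0}^{∞} t^2·(1 - t/3)^2·e^(-t) dt.
An antiderivative of t^2·(1 - t/3)^2·e^(-t) is (-t^4 + 2·t^3 - 3·t^2 - 6·t - 6)·e^(-t)/9; evaluating from 0 to 2.1 gives ≈ 0.22098, while the full integral is 2/3.
This evaluates to P = 0.3315.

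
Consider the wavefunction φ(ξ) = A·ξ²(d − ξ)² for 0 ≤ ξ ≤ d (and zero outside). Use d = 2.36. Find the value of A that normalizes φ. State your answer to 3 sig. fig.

We need A² ∫|f|² dξ = 1, taking the integral from 0 to d.
Expanding the polynomial and integrating term by term, carrying out the integral gives A² · d^9/630.
Setting this equal to 1 gives A² = 1/(d^9/630).
With d = 2.36: A² = 0.2774 and A = 0.5267.

A ≈ 0.527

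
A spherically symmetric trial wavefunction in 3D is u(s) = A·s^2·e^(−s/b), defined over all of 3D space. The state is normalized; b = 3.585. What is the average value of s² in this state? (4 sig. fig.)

⟨s^2⟩ ≈ 179.9

⟨s²⟩ = ∫ s^2 |u|² 4πs² ds over the full domain.
With ∫₀^∞ s^8 e^(−αs) ds = 8!/α^9, evaluating both integrals, ⟨s²⟩ = 14·b^2.
Putting b = 3.585 gives 179.93.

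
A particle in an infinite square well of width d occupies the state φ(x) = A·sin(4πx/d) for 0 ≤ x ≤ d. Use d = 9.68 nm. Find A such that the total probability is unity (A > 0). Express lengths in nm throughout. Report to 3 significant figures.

The normalization condition is ∫|φ|² dx = 1 from 0 to d.
With φ = A·sin(4πx/d), the integral evaluates to A²·[d/2].
Plugging in d = 9.68 yields A = 0.4545.

A ≈ 0.455 nm^(-1/2)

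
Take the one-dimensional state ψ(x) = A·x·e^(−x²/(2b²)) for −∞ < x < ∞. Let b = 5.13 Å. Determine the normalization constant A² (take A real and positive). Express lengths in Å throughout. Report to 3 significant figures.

A^2 ≈ 0.00836 Å^(-3)

Require ∫ |ψ|² dx = 1 over the whole domain.
The integral (without the A² prefactor) comes out to √(π)·b^3/2.
Hence A² = 1/[√(π)·b^3/2].
Plugging in b = 5.13 yields A = 0.09142.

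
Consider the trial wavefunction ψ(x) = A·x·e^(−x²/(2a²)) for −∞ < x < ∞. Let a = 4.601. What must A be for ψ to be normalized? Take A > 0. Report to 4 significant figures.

A ≈ 0.1076

Require ∫ |ψ|² dx = 1 over the whole domain.
The integral (without the A² prefactor) comes out to √(π)·a^3/2.
Setting this equal to 1 gives A² = 1/(√(π)·a^3/2).
Substituting a = 4.601 gives A² = 0.011585, so A = 0.10763.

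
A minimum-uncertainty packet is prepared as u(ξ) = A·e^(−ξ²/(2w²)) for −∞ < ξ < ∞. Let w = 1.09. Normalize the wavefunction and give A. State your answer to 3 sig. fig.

A ≈ 0.719

Require ∫ |u|² dξ = 1 over the whole domain.
Differentiating ∫e^(−αξ²) dξ = √(π/α) under α to get the higher moments, carrying out the integral gives A² · √(π)·w.
Setting this equal to 1 gives A² = 1/(√(π)·w).
Plugging in w = 1.09 yields A = 0.7194.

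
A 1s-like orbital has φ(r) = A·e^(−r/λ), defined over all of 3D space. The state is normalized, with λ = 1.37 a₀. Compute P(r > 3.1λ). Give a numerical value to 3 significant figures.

With dV = 4πr²dr, the probability is ∫|φ|² dV over r > 3.1λ.
A² is fixed by ∫₀^∞ 4πr²|φ|² dr = 1, i.e. A² = (π·λ^3)^(−1).
Substituting u = r/λ, A², 4π and the length scale all cancel in the ratio: P = ∫_{3.1}^{∞} u^2·e^(-2·u) du / ∫_{0}^{∞} u^2·e^(-2·u) du.
Using ∫ u^2·e^(-2·u) du = -(2·u^2 + 2·u + 1)·e^(-2·u)/4, the numerator is 1321·e^(-31/5)/200 and the denominator is 1/4.
The region integral divided by the full integral gives P = 0.05362.

P ≈ 0.0536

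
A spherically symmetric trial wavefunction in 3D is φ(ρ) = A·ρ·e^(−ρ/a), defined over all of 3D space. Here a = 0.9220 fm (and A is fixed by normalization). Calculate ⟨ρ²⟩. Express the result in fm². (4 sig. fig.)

⟨ρ²⟩ = ∫ ρ^2 |φ|² 4πρ² dρ over the full domain.
Using ∫₀^∞ ρⁿ e^(−αρ) dρ = n!/αⁿ⁺¹, evaluating both integrals, ⟨ρ²⟩ = 15·a^2/2.
With a = 0.9220, ⟨ρ^2⟩ = 6.3756.

⟨ρ^2⟩ ≈ 6.376 fm^2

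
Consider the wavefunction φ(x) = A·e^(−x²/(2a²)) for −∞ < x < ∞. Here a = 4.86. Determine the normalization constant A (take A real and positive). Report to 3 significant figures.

We need A² ∫|f|² dx = 1, taking the integral from −∞ to ∞.
∫|φ|² dx = A²·(√(π)·a).
Hence A² = 1/[√(π)·a].
Plugging in a = 4.86 yields A = 0.3407.

A ≈ 0.341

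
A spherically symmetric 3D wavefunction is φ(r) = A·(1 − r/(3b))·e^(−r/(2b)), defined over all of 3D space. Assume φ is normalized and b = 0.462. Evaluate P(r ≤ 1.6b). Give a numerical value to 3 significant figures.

With dV = 4πr²dr, the probability is ∫|φ|² dV over r ≤ 1.6b.
Normalization gives A² = 1/(8·π·b^3/3).
In terms of u = r/b (A², 4π and the length scale all cancel between numerator and denominator), P = [∫_{0}^{1.6} u^2·(1 - u/3)^2·e^(-u) du] / [∫_{0}^{∞} u^2·(1 - u/3)^2·e^(-u) du].
With ∫ u^2·(1 - u/3)^2·e^(-u) du = (-u^4 + 2·u^3 - 3·u^2 - 6·u - 6)·e^(-u)/9 + C, the region integral is ≈ 0.18118 and the full one is 2/3.
Taking the ratio yields P = 0.2718.

P ≈ 0.272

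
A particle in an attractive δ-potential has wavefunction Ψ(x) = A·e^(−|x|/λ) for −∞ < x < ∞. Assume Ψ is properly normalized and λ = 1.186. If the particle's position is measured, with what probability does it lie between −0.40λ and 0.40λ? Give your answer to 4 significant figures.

P ≈ 0.5507

The probability is P = ∫ |Ψ|² dx over [−0.40λ, 0.40λ].
With A² fixed by ∫|Ψ|² = 1, i.e. A² = (λ)^(−1), substitute and integrate.
Both integrals are even about x = 0, so only the x ≥ 0 halves are needed (the factors of 2 cancel). Substituting u = x/λ, A² and the length scale cancel in the ratio: P = ∫_{0}^{0.40} e^(-2·u) du / ∫_{0}^{∞} e^(-2·u) du.
An antiderivative of e^(-2·u) is -e^(-2·u)/2; evaluating from 0 to 0.40 gives 1/2 - e^(-4/5)/2, while the full integral is 1/2.
This works out to P = 0.55067.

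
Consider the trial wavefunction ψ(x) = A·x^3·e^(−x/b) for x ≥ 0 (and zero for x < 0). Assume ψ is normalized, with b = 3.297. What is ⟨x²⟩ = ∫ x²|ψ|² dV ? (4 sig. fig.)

⟨x^2⟩ ≈ 152.2

⟨x²⟩ = ∫ x^2 |ψ|² dx over the full domain.
With ∫₀^∞ x^8 e^(−αx) dx = 8!/α^9, since the A² factors cancel between numerator and denominator, ⟨x²⟩ = 14·b^2.
Putting b = 3.297 gives 152.18.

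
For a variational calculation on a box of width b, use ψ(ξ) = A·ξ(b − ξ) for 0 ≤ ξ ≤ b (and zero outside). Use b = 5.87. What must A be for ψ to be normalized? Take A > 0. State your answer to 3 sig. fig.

A ≈ 0.0656

Require ∫ |ψ|² dξ = 1 over the whole domain.
Carrying out the integral gives A² · b^5/30.
So A² = (b^5/30)^(−1).
Plugging in b = 5.87 yields A = 0.06561.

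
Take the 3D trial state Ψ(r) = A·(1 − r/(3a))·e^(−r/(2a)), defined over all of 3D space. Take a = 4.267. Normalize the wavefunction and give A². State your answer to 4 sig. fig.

Require ∫ |Ψ|² 4πr² dr = 1 over the whole domain.
Recall ∫₀^∞ r^m e^(−r/β) dr = m!·β^(m+1), the integral (without the A² prefactor) comes out to 8·π·a^3/3.
Substituting a = 4.267 gives A² = 0.0015364, so A = 0.039197.

A^2 ≈ 0.001536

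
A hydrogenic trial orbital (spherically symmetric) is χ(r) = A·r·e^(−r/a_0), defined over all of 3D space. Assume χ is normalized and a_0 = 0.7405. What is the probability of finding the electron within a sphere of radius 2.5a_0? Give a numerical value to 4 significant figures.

With dV = 4πr²dr, the probability is ∫|χ|² dV over r ≤ 2.5a_0.
The full normalization integral is A²·[3·π·a_0^5] = 1, fixing A².
Substituting u = r/a_0, A², 4π and the length scale all cancel in the ratio: P = ∫_{0}^{2.5} u^4·e^(-2·u) du / ∫_{0}^{∞} u^4·e^(-2·u) du.
An antiderivative of u^4·e^(-2·u) is -(u^4/2 + u^3 + 3·u^2/2 + 3·u/2 + 3/4)·e^(-2·u); evaluating from 0 to 2.5 gives 3/4 - 1569·e^(-5)/32, while the full integral is 3/4.
This evaluates to P = 0.55951.

P ≈ 0.5595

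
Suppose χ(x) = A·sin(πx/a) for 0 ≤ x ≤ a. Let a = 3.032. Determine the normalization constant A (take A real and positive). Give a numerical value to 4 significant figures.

Require ∫ |χ|² dx = 1 over the whole domain.
With ∫₀^a sin²(nπx/a) dx = a/2, with χ = A·sin(πx/a), the integral evaluates to A²·[a/2].
So A² = (a/2)^(−1).
Plugging in a = 3.032 yields A = 0.81218.

A ≈ 0.8122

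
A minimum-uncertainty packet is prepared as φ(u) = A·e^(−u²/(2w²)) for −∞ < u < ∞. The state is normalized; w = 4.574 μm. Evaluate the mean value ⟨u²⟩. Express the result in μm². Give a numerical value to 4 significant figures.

By definition ⟨u²⟩ = ∫ u^2 |φ(u)|² du.
Evaluating both integrals, ⟨u²⟩ = w^2/2.
Putting w = 4.574 gives 10.461.

⟨u^2⟩ ≈ 10.46 μm^2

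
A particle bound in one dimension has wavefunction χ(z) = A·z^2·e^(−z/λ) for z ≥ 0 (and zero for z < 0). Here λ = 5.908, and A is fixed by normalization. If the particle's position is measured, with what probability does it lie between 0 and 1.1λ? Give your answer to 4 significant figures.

The probability is P = ∫ |χ|² dz over [0, 1.1λ].
The normalization integral ∫|χ|²dz over the whole domain equals 3·λ^5/4·A², and A² cancels in the ratio.
In terms of u = z/λ (A² and the length scale cancel between numerator and denominator), P = [∫_{0}^{1.1} u^4·e^(-2·u) du] / [∫_{0}^{∞} u^4·e^(-2·u) du].
With ∫ u^4·e^(-2·u) du = -(u^4/2 + u^3 + 3·u^2/2 + 3·u/2 + 3/4)·e^(-2·u) + C, the region integral is ≈ 0.0543722 and the full one is 3/4.
Taking the ratio, P = 0.072496.

P ≈ 0.07250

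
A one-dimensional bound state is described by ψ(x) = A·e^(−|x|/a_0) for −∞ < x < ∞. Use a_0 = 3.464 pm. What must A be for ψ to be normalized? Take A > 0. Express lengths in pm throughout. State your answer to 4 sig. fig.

A ≈ 0.5373 pm^(-1/2)

We need A² ∫|f|² dx = 1, taking the integral from −∞ to ∞.
The integral (without the A² prefactor) comes out to a_0.
With a_0 = 3.464: A² = 0.28868 and A = 0.53729.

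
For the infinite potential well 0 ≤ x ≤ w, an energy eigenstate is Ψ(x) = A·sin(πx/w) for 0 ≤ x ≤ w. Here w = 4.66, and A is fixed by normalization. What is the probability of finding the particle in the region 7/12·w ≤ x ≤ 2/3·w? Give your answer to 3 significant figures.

P ≈ 0.142

P = ∫_{7/12·w}^{2/3·w} |Ψ(x)|² dx.
With A² fixed by ∫|Ψ|² = 1, i.e. A² = (w/2)^(−1), substitute and integrate.
Substituting u = x/w, A² and the length scale cancel in the ratio: P = ∫_{7/12}^{2/3} sin(π·u)^2 du / ∫_{0}^{1} sin(π·u)^2 du.
With ∫ sin(π·u)^2 du = u/2 - sin(2·π·u)/(4·π) + C, the region integral is -1/(8·π) + 1/24 + √(3)/(8·π) and the full one is 1/2.
Evaluating gives P = (-3 + π + 3·√(3))/(12·π).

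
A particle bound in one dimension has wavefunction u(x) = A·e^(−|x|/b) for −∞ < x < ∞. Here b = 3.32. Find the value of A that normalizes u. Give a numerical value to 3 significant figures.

We need A² ∫|f|² dx = 1, taking the integral from −∞ to ∞.
Carrying out the integral gives A² · b.
Setting this equal to 1 gives A² = 1/(b).
Plugging in b = 3.32 yields A = 0.5488.

A ≈ 0.549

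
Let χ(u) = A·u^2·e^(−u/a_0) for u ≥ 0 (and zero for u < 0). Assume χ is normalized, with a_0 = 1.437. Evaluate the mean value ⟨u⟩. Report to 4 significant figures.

⟨u⟩ ≈ 3.593

⟨u⟩ = ∫ u |χ|² du over the full domain.
Since the A² factors cancel between numerator and denominator, ⟨u⟩ = 5·a_0/2.
With a_0 = 1.437, ⟨u⟩ = 3.5925.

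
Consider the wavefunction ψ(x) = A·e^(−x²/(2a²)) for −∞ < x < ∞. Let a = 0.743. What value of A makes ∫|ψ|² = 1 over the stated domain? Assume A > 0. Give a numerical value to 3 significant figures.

A ≈ 0.871

The normalization condition is ∫|ψ|² dx = 1 from −∞ to ∞.
Differentiating ∫e^(−αx²) dx = √(π/α) under α to get the higher moments, ∫|ψ|² dx = A²·(√(π)·a).
Setting this equal to 1 gives A² = 1/(√(π)·a).
Substituting a = 0.743 gives A² = 0.7593, so A = 0.8714.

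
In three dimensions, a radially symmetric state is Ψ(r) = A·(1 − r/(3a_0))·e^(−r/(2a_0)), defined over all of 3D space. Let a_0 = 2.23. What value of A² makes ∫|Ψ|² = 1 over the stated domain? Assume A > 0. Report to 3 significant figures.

A^2 ≈ 0.0108

Require ∫ |Ψ|² 4πr² dr = 1 over the whole domain.
(Spherical symmetry: dV = 4πr² dr.)
With Ψ = A·(1 − r/(3a_0))·e^(−r/(2a_0)), the integral evaluates to A²·[8·π·a_0^3/3].
So A² = (8·π·a_0^3/3)^(−1).
Substituting a_0 = 2.23 gives A² = 0.01076, so A = 0.1037.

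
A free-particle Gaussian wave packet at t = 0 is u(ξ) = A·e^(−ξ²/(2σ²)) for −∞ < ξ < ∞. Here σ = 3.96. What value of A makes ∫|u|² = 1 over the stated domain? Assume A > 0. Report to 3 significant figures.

A ≈ 0.377

The normalization condition is ∫|u|² dξ = 1 from −∞ to ∞.
With ∫_{−∞}^{∞} ξ^(2m) e^(−αξ²) dξ = (2m−1)!!·√π / (2^m α^(m+1/2)), ∫|u|² dξ = A²·(√(π)·σ).
Hence A² = 1/[√(π)·σ].
Substituting σ = 3.96 gives A² = 0.1425, so A = 0.3775.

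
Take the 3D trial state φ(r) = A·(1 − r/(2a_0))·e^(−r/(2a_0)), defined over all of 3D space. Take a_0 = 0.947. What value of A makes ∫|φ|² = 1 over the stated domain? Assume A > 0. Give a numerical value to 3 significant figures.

A ≈ 0.216

We need A² ∫|f|² 4πr² dr = 1, taking the integral from 0 to ∞.
Using ∫₀^∞ rⁿ e^(−αr) dr = n!/αⁿ⁺¹, carrying out the integral gives A² · 8·π·a_0^3.
With a_0 = 0.947: A² = 0.04685 and A = 0.2164.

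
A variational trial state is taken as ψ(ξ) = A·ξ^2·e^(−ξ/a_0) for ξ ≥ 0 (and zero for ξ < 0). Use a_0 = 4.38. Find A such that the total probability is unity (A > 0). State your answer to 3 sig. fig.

Require ∫ |ψ|² dξ = 1 over the whole domain.
Carrying out the integral gives A² · 3·a_0^5/4.
So A² = (3·a_0^5/4)^(−1).
Substituting a_0 = 4.38 gives A² = 0.0008271, so A = 0.02876.

A ≈ 0.0288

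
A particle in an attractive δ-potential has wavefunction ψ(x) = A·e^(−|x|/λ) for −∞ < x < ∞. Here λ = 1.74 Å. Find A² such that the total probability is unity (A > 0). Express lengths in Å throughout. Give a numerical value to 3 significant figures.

We need A² ∫|f|² dx = 1, taking the integral from −∞ to ∞.
∫|ψ|² dx = A²·(λ).
So A² = (λ)^(−1).
With λ = 1.74: A² = 0.5747 and A = 0.7581.

A^2 ≈ 0.575 Å^(-1)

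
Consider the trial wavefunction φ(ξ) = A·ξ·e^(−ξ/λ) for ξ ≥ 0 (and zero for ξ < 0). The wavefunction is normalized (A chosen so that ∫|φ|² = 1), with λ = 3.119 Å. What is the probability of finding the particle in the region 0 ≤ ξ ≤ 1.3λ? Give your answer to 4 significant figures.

P ≈ 0.4816

The probability is P = ∫ |φ|² dξ over [0, 1.3λ].
Since A² = 1/(λ^3/4), this is the region integral divided by the full normalization integral.
Substituting u = ξ/λ, A² and the length scale cancel in the ratio: P = ∫_{0}^{1.3} u^2·e^(-2·u) du / ∫_{0}^{∞} u^2·e^(-2·u) du.
Using ∫ u^2·e^(-2·u) du = -(2·u^2 + 2·u + 1)·e^(-2·u)/4, the numerator is 1/4 - 349·e^(-13/5)/200 and the denominator is 1/4.
Evaluating gives P = 0.48157.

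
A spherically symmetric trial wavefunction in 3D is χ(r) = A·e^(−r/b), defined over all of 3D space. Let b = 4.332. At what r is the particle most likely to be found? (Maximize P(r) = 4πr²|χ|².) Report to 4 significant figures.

Differentiate P(r) = 4πr²|χ|² with respect to r and set to zero.
Solving yields r = b.
With b = 4.332, the most probable radial distance is 4.3320.

r ≈ 4.332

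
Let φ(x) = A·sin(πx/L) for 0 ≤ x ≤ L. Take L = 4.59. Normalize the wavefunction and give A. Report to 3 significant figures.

The normalization condition is ∫|φ|² dx = 1 from 0 to L.
With ∫₀^L sin²(nπx/L) dx = L/2, ∫|φ|² dx = A²·(L/2).
Setting this equal to 1 gives A² = 1/(L/2).
With L = 4.59: A² = 0.4357 and A = 0.6601.

A ≈ 0.660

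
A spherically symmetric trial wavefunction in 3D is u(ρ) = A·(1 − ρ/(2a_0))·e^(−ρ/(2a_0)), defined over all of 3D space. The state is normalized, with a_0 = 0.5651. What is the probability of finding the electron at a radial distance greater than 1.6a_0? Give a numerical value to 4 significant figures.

P ≈ 0.9488

With dV = 4πρ²dρ, the probability is ∫|u|² dV over ρ > 1.6a_0.
A² is fixed by ∫₀^∞ 4πρ²|u|² dρ = 1, i.e. A² = (8·π·a_0^3)^(−1).
Let t = ρ/a_0; then A², 4π and the length scale all cancel, so P = ∫_{1.6}^{∞} t^2·(1 - t/2)^2·e^(-t) dt ÷ ∫_{0}^{∞} t^2·(1 - t/2)^2·e^(-t) dt.
Using ∫ t^2·(1 - t/2)^2·e^(-t) dt = -(t^4/4 + t^2 + 2·t + 2)·e^(-t), the numerator is 5874·e^(-8/5)/625 and the denominator is 2.
This evaluates to P = 0.94875.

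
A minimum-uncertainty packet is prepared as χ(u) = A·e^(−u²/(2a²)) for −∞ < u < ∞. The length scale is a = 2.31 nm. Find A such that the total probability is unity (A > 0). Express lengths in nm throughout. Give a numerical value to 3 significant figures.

A ≈ 0.494 nm^(-1/2)

The normalization condition is ∫|χ|² du = 1 from −∞ to ∞.
With ∫_{−∞}^{∞} u^(2m) e^(−αu²) du = (2m−1)!!·√π / (2^m α^(m+1/2)), with χ = A·e^(−u²/(2a²)), the integral evaluates to A²·[√(π)·a].
Plugging in a = 2.31 yields A = 0.4942.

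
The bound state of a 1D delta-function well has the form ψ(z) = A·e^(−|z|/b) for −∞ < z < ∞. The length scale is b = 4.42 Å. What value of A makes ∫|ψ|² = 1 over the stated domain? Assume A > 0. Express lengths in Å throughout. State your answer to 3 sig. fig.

A ≈ 0.476 Å^(-1/2)

Require ∫ |ψ|² dz = 1 over the whole domain.
The integral (without the A² prefactor) comes out to b.
Substituting b = 4.42 gives A² = 0.2262, so A = 0.4757.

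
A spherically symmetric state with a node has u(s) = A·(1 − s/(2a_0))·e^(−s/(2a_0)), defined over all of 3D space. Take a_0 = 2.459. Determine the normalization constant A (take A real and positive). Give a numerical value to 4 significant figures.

A ≈ 0.05173

Normalization requires ∫|u|² 4πs² ds = 1, integrated from 0 to ∞.
In 3D with spherical symmetry the volume element is 4πs² ds.
With ∫₀^∞ s^4 e^(−αs) ds = 4!/α^5, the integral (without the A² prefactor) comes out to 8·π·a_0^3.
Setting this equal to 1 gives A² = 1/(8·π·a_0^3).
With a_0 = 2.459: A² = 0.0026760 and A = 0.051730.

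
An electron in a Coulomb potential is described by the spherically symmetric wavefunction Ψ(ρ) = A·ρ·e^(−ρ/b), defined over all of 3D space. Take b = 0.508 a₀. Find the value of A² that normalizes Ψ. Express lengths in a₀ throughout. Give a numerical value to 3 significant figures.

The normalization condition is ∫|Ψ|² 4πρ² dρ = 1 from 0 to ∞.
∫|Ψ|² 4πρ² dρ = A²·(3·π·b^5).
Setting this equal to 1 gives A² = 1/(3·π·b^5).
With b = 0.508: A² = 3.136 and A = 1.771.

A^2 ≈ 3.14 a₀^(-5)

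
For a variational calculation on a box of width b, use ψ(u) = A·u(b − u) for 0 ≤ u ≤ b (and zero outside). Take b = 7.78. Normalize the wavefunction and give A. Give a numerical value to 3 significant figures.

Require ∫ |ψ|² du = 1 over the whole domain.
Expanding the polynomial and integrating term by term, carrying out the integral gives A² · b^5/30.
Substituting b = 7.78 gives A² = 0.001053, so A = 0.03244.

A ≈ 0.0324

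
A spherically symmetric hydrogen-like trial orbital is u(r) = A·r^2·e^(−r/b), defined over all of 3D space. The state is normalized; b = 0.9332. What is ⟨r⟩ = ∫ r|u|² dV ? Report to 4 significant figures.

By definition ⟨r⟩ = ∫ r |u(r)|² 4πr² dr.
Recall ∫₀^∞ r^m e^(−r/β) dr = m!·β^(m+1), since the A² factors cancel between numerator and denominator, ⟨r⟩ = 7·b/2.
With b = 0.9332, ⟨r⟩ = 3.2662.

⟨r⟩ ≈ 3.266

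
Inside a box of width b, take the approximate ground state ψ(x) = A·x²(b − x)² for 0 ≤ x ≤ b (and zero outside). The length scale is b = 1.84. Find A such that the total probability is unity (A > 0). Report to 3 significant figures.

A ≈ 1.61

Require ∫ |ψ|² dx = 1 over the whole domain.
Expanding the polynomial and integrating term by term, carrying out the integral gives A² · b^9/630.
Hence A² = 1/[b^9/630].
Plugging in b = 1.84 yields A = 1.614.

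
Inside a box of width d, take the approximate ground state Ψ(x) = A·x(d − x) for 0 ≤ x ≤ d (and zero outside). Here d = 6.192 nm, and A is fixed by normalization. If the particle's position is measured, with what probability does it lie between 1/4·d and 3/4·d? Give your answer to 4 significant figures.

The probability is P = ∫ |Ψ|² dx over [1/4·d, 3/4·d].
With A² fixed by ∫|Ψ|² = 1, i.e. A² = (d^5/30)^(−1), substitute and integrate.
Let u = x/d; then A² and the length scale cancel, so P = ∫_{1/4}^{3/4} u^2·(1 - u)^2 du ÷ ∫_{0}^{1} u^2·(1 - u)^2 du.
With ∫ u^2·(1 - u)^2 du = u^3·(6·u^2 - 15·u + 10)/30 + C, the region integral is 203/7680 and the full one is 1/30.
This works out to P = 203/256.

P ≈ 0.7930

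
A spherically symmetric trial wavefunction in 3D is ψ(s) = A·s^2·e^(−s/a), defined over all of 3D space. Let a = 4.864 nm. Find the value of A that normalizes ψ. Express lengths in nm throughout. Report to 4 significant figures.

Normalization requires ∫|ψ|² 4πs² ds = 1, integrated from 0 to ∞.
The angular integral contributes 4π, leaving ∫₀^∞ s²|ψ|² ds.
With ∫₀^∞ s^6 e^(−αs) ds = 6!/α^7, the integral (without the A² prefactor) comes out to 45·π·a^7/2.
Hence A² = 1/[45·π·a^7/2].
Substituting a = 4.864 gives A² = 2.1964E-7, so A = 0.00046866.

A ≈ 0.0004687 nm^(-7/2)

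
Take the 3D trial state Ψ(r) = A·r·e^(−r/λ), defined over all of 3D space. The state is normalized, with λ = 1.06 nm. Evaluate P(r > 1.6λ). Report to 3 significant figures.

P = ∫ |Ψ|² 4πr² dr over r > 1.6λ.
Normalization gives A² = 1/(3·π·λ^5).
Substituting u = r/λ, A², 4π and the length scale all cancel in the ratio: P = ∫_{1.6}^{∞} u^4·e^(-2·u) du / ∫_{0}^{∞} u^4·e^(-2·u) du.
With ∫ u^4·e^(-2·u) du = -(u^4/2 + u^3 + 3·u^2/2 + 3·u/2 + 3/4)·e^(-2·u) + C, the region integral is ≈ 0.58546 and the full one is 3/4.
The region integral divided by the full integral gives P = 0.7806.

P ≈ 0.781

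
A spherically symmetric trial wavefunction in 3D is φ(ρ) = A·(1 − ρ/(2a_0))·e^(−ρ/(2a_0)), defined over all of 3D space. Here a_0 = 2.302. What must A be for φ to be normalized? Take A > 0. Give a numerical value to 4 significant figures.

Require ∫ |φ|² 4πρ² dρ = 1 over the whole domain.
In 3D with spherical symmetry the volume element is 4πρ² dρ.
Recall ∫₀^∞ ρ^m e^(−ρ/β) dρ = m!·β^(m+1), ∫|φ|² 4πρ² dρ = A²·(8·π·a_0^3).
Substituting a_0 = 2.302 gives A² = 0.0032617, so A = 0.057111.

A ≈ 0.05711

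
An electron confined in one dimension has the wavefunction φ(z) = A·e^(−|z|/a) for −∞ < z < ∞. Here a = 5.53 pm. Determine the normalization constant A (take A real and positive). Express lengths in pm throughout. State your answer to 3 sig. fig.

The normalization condition is ∫|φ|² dz = 1 from −∞ to ∞.
With φ = A·e^(−|z|/a), the integral evaluates to A²·[a].
Plugging in a = 5.53 yields A = 0.4252.

A ≈ 0.425 pm^(-1/2)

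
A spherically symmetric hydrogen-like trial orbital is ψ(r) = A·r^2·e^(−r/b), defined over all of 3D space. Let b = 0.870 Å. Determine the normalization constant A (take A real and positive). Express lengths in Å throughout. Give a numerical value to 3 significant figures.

A ≈ 0.194 Å^(-7/2)

We need A² ∫|f|² 4πr² dr = 1, taking the integral from 0 to ∞.
With ψ = A·r^2·e^(−r/b), the integral evaluates to A²·[45·π·b^7/2].
Hence A² = 1/[45·π·b^7/2].
With b = 0.870: A² = 0.03750 and A = 0.1936.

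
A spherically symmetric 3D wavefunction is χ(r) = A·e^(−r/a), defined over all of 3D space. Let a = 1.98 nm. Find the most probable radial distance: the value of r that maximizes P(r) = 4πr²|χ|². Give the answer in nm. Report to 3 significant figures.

Differentiate P(r) = 4πr²|χ|² with respect to r and set to zero.
Solving yields r = a.
With a = 1.98, the most probable radial distance is 1.980 nm.

r ≈ 1.98 nm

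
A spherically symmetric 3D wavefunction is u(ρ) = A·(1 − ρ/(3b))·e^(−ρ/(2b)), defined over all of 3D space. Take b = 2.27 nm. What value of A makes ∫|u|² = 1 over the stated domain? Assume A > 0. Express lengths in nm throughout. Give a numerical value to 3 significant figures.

Normalization requires ∫|u|² 4πρ² dρ = 1, integrated from 0 to ∞.
In 3D with spherical symmetry the volume element is 4πρ² dρ.
Recall ∫₀^∞ ρ^m e^(−ρ/β) dρ = m!·β^(m+1), ∫|u|² 4πρ² dρ = A²·(8·π·b^3/3).
Hence A² = 1/[8·π·b^3/3].
With b = 2.27: A² = 0.01020 and A = 0.1010.

A ≈ 0.101 nm^(-3/2)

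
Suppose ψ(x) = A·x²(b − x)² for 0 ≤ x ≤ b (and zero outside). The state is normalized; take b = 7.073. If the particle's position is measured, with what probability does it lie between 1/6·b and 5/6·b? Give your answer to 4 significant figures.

|ψ|² is the probability density, so P = ∫_{1/6·b}^{5/6·b} |ψ|² dx.
With A² fixed by ∫|ψ|² = 1, i.e. A² = (b^9/630)^(−1), substitute and integrate.
Let u = x/b; then A² and the length scale cancel, so P = ∫_{1/6}^{5/6} u^4·(1 - u)^4 du ÷ ∫_{0}^{1} u^4·(1 - u)^4 du.
Using ∫ u^4·(1 - u)^4 du = u^5·(70·u^4 - 315·u^3 + 540·u^2 - 420·u + 126)/630, the numerator is ≈ 0.00155889 and the denominator is 1/630.
The result is P = 0.98210.

P ≈ 0.9821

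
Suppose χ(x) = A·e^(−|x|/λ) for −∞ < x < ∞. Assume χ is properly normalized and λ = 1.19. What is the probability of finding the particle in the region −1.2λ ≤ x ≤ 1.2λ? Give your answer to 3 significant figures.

P ≈ 0.909

P = ∫_{−1.2λ}^{1.2λ} |χ(x)|² dx.
Since A² = 1/(λ), this is the region integral divided by the full normalization integral.
By symmetry take twice the x ≥ 0 contribution in numerator and denominator; the 2's cancel. Let u = x/λ; then A² and the length scale cancel, so P = ∫_{0}^{1.2} e^(-2·u) du ÷ ∫_{0}^{∞} e^(-2·u) du.
With ∫ e^(-2·u) du = -e^(-2·u)/2 + C, the region integral is 1/2 - e^(-12/5)/2 and the full one is 1/2.
Evaluating gives P = 0.9093.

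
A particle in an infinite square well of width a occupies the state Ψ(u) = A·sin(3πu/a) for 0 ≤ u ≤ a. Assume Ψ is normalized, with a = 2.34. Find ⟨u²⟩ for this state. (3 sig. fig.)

The expectation value is the |Ψ|²-weighted average of u^2: ∫ u^2|Ψ|² du.
Since the A² factors cancel between numerator and denominator, ⟨u²⟩ = -a^2/(18·π^2) + a^2/3.
With a = 2.34, ⟨u^2⟩ = 1.794.

⟨u^2⟩ ≈ 1.79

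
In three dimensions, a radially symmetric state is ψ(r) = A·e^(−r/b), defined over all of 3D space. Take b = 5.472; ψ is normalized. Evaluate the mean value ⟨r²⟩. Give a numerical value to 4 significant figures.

⟨r²⟩ = ∫ r^2 |ψ|² 4πr² dr over the full domain.
Since the A² factors cancel between numerator and denominator, ⟨r²⟩ = 3·b^2.
Putting b = 5.472 gives 89.828.

⟨r^2⟩ ≈ 89.83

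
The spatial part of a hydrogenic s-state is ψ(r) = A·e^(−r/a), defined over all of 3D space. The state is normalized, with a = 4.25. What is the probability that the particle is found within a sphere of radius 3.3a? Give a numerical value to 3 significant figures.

P ≈ 0.960

With dV = 4πr²dr, the probability is ∫|ψ|² dV over r ≤ 3.3a.
The full normalization integral is A²·[π·a^3] = 1, fixing A².
Substituting u = r/a, A², 4π and the length scale all cancel in the ratio: P = ∫_{0}^{3.3} u^2·e^(-2·u) du / ∫_{0}^{∞} u^2·e^(-2·u) du.
Using ∫ u^2·e^(-2·u) du = -(2·u^2 + 2·u + 1)·e^(-2·u)/4, the numerator is 1/4 - 1469·e^(-33/5)/200 and the denominator is 1/4.
The region integral divided by the full integral gives P = 0.9600.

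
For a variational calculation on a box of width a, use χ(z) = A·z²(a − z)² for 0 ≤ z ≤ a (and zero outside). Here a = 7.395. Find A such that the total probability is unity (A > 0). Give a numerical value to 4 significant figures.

A ≈ 0.003086

The normalization condition is ∫|χ|² dz = 1 from 0 to a.
Expanding the polynomial and integrating term by term, ∫|χ|² dz = A²·(a^9/630).
Hence A² = 1/[a^9/630].
With a = 7.395: A² = 0.0000095257 and A = 0.0030864.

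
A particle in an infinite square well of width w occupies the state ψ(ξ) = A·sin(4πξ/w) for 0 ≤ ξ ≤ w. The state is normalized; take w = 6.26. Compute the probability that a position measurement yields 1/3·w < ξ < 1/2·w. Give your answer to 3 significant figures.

P ≈ 0.201

|ψ|² is the probability density, so P = ∫_{1/3·w}^{1/2·w} |ψ|² dξ.
With A² fixed by ∫|ψ|² = 1, i.e. A² = (w/2)^(−1), substitute and integrate.
Substituting u = ξ/w, A² and the length scale cancel in the ratio: P = ∫_{1/3}^{1/2} sin(4·π·u)^2 du / ∫_{0}^{1} sin(4·π·u)^2 du.
Using ∫ sin(4·π·u)^2 du = u/2 - sin(4·π·u)·cos(4·π·u)/(8·π), the numerator is √(3)/(32·π) + 1/12 and the denominator is 1/2.
Evaluating gives P = (√(3)/16 + π/6)/π.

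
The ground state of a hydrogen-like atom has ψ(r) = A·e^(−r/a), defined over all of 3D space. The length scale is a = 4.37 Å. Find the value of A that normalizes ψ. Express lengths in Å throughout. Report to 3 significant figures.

A ≈ 0.0618 Å^(-3/2)

Normalization requires ∫|ψ|² 4πr² dr = 1, integrated from 0 to ∞.
In 3D with spherical symmetry the volume element is 4πr² dr.
Using ∫₀^∞ rⁿ e^(−αr) dr = n!/αⁿ⁺¹, the integral (without the A² prefactor) comes out to π·a^3.
So A² = (π·a^3)^(−1).
With a = 4.37: A² = 0.003814 and A = 0.06176.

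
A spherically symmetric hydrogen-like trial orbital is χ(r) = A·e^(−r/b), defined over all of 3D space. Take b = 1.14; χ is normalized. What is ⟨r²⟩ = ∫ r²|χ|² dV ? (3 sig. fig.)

⟨r^2⟩ ≈ 3.90

By definition ⟨r²⟩ = ∫ r^2 |χ(r)|² 4πr² dr.
Since the A² factors cancel between numerator and denominator, ⟨r²⟩ = 3·b^2.
With b = 1.14, ⟨r^2⟩ = 3.899.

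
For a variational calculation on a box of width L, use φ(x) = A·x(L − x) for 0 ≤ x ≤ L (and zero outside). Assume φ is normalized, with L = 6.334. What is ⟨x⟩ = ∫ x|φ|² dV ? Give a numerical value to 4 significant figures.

⟨x⟩ ≈ 3.167

By definition ⟨x⟩ = ∫ x |φ(x)|² dx.
Expanding the polynomial and integrating term by term, the ratio of the moment integral to the normalization integral gives ⟨x⟩ = L/2.
With L = 6.334, ⟨x⟩ = 3.1670.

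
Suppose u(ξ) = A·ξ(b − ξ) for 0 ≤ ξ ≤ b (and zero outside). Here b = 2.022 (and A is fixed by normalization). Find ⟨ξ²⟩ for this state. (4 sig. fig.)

By definition ⟨ξ²⟩ = ∫ ξ^2 |u(ξ)|² dξ.
Expanding the polynomial and integrating term by term, the ratio of the moment integral to the normalization integral gives ⟨ξ²⟩ = 2·b^2/7.
With b = 2.022, ⟨ξ^2⟩ = 1.1681.

⟨ξ^2⟩ ≈ 1.168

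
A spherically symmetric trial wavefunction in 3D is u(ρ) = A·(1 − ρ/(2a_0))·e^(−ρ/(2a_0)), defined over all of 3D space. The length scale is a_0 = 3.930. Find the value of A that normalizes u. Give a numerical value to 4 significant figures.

A ≈ 0.02560

Normalization requires ∫|u|² 4πρ² dρ = 1, integrated from 0 to ∞.
In 3D with spherical symmetry the volume element is 4πρ² dρ.
With ∫₀^∞ ρ^4 e^(−αρ) dρ = 4!/α^5, with u = A·(1 − ρ/(2a_0))·e^(−ρ/(2a_0)), the integral evaluates to A²·[8·π·a_0^3].
Setting this equal to 1 gives A² = 1/(8·π·a_0^3).
Substituting a_0 = 3.930 gives A² = 0.00065551, so A = 0.025603.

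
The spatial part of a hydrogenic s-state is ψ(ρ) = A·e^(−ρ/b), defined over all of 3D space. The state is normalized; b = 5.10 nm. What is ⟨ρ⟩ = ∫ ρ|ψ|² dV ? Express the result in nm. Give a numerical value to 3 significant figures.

⟨ρ⟩ ≈ 7.65 nm

⟨ρ⟩ = ∫ ρ |ψ|² 4πρ² dρ over the full domain.
Using ∫₀^∞ ρⁿ e^(−αρ) dρ = n!/αⁿ⁺¹, since the A² factors cancel between numerator and denominator, ⟨ρ⟩ = 3·b/2.
Putting b = 5.10 gives 7.650.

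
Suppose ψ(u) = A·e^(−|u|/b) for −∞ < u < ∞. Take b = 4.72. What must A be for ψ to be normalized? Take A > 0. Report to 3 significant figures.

A ≈ 0.460

The normalization condition is ∫|ψ|² du = 1 from −∞ to ∞.
Carrying out the integral gives A² · b.
So A² = (b)^(−1).
Substituting b = 4.72 gives A² = 0.2119, so A = 0.4603.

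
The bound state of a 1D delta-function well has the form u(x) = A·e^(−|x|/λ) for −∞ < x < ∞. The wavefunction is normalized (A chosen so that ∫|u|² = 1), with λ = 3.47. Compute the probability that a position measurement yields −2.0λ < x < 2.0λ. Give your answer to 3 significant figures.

The probability is P = ∫ |u|² dx over [−2.0λ, 2.0λ].
With A² fixed by ∫|u|² = 1, i.e. A² = (λ)^(−1), substitute and integrate.
Both integrals are even about x = 0, so only the x ≥ 0 halves are needed (the factors of 2 cancel). Let t = x/λ; then A² and the length scale cancel, so P = ∫_{0}^{2.0} e^(-2·t) dt ÷ ∫_{0}^{∞} e^(-2·t) dt.
With ∫ e^(-2·t) dt = -e^(-2·t)/2 + C, the region integral is 1/2 - e^(-4)/2 and the full one is 1/2.
Evaluating gives P = 0.9817.

P ≈ 0.982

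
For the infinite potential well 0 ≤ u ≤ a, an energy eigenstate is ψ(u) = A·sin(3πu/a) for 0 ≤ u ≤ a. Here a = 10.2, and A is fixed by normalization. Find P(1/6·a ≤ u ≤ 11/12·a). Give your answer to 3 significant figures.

|ψ|² is the probability density, so P = ∫_{1/6·a}^{11/12·a} |ψ|² du.
The normalization integral ∫|ψ|²du over the whole domain equals a/2·A², and A² cancels in the ratio.
Let t = u/a; then A² and the length scale cancel, so P = ∫_{1/6}^{11/12} sin(3·π·t)^2 dt ÷ ∫_{0}^{1} sin(3·π·t)^2 dt.
An antiderivative of sin(3·π·t)^2 is t/2 - sin(6·π·t)/(12·π); evaluating from 1/6 to 11/12 gives 1/(12·π) + 3/8, while the full integral is 1/2.
This works out to P = (2 + 9·π)/(12·π).

P ≈ 0.803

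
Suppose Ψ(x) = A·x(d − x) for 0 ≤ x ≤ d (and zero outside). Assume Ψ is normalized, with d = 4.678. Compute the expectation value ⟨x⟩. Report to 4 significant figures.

⟨x⟩ = ∫ x |Ψ|² dx over the full domain.
Expanding the polynomial and integrating term by term, the ratio of the moment integral to the normalization integral gives ⟨x⟩ = d/2.
Putting d = 4.678 gives 2.3390.

⟨x⟩ ≈ 2.339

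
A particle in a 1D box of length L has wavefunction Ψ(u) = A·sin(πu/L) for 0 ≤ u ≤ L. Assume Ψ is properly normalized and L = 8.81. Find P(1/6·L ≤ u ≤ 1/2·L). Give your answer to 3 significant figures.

The probability is P = ∫ |Ψ|² du over [1/6·L, 1/2·L].
With A² fixed by ∫|Ψ|² = 1, i.e. A² = (L/2)^(−1), substitute and integrate.
Let t = u/L; then A² and the length scale cancel, so P = ∫_{1/6}^{1/2} sin(π·t)^2 dt ÷ ∫_{0}^{1} sin(π·t)^2 dt.
With ∫ sin(π·t)^2 dt = t/2 - sin(2·π·t)/(4·π) + C, the region integral is √(3)/(8·π) + 1/6 and the full one is 1/2.
Evaluating gives P = (√(3)/4 + π/3)/π.

P ≈ 0.471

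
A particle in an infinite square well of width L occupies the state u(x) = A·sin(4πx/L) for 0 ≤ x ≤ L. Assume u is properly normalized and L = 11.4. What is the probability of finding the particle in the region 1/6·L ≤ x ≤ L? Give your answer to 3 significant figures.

P ≈ 0.799

The probability is P = ∫ |u|² dx over [1/6·L, L].
Since A² = 1/(L/2), this is the region integral divided by the full normalization integral.
Substituting t = x/L, A² and the length scale cancel in the ratio: P = ∫_{1/6}^{1} sin(4·π·t)^2 dt / ∫_{0}^{1} sin(4·π·t)^2 dt.
Using ∫ sin(4·π·t)^2 dt = t/2 - sin(4·π·t)·cos(4·π·t)/(8·π), the numerator is -√(3)/(32·π) + 5/12 and the denominator is 1/2.
The result is P = -√(3)/(16·π) + 5/6.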